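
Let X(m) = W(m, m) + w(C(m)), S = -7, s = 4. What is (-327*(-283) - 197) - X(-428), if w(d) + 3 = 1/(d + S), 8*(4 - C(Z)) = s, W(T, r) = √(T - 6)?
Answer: 646431/7 - I*√434 ≈ 92347.0 - 20.833*I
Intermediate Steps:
W(T, r) = √(-6 + T)
C(Z) = 7/2 (C(Z) = 4 - ⅛*4 = 4 - ½ = 7/2)
w(d) = -3 + 1/(-7 + d) (w(d) = -3 + 1/(d - 7) = -3 + 1/(-7 + d))
X(m) = -23/7 + √(-6 + m) (X(m) = √(-6 + m) + (22 - 3*7/2)/(-7 + 7/2) = √(-6 + m) + (22 - 21/2)/(-7/2) = √(-6 + m) - 2/7*23/2 = √(-6 + m) - 23/7 = -23/7 + √(-6 + m))
(-327*(-283) - 197) - X(-428) = (-327*(-283) - 197) - (-23/7 + √(-6 - 428)) = (92541 - 197) - (-23/7 + √(-434)) = 92344 - (-23/7 + I*√434) = 92344 + (23/7 - I*√434) = 646431/7 - I*√434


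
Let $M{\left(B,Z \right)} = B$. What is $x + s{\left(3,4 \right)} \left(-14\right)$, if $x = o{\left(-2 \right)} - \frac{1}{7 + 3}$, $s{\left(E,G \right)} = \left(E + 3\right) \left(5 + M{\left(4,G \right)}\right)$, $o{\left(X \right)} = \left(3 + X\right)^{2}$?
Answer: $- \frac{7551}{10} \approx -755.1$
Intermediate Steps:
$s{\left(E,G \right)} = 27 + 9 E$ ($s{\left(E,G \right)} = \left(E + 3\right) \left(5 + 4\right) = \left(3 + E\right) 9 = 27 + 9 E$)
$x = \frac{9}{10}$ ($x = \left(3 - 2\right)^{2} - \frac{1}{7 + 3} = 1^{2} - \frac{1}{10} = 1 - \frac{1}{10} = \frac{9}{10} \approx 0.9$)
$x + s{\left(3,4 \right)} \left(-14\right) = \frac{9}{10} + \left(27 + 9 \cdot 3\right) \left(-14\right) = \frac{9}{10} + \left(27 + 27\right) \left(-14\right) = \frac{9}{10} + 54 \left(-14\right) = \frac{9}{10} - 756 = - \frac{7551}{10}$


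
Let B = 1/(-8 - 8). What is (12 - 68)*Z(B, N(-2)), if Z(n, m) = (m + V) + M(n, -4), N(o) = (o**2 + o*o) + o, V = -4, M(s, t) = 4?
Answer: -336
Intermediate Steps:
N(o) = o + 2*o**2 (N(o) = (o**2 + o**2) + o = 2*o**2 + o = o + 2*o**2)
B = -1/16 (B = 1/(-16) = -1/16 ≈ -0.062500)
Z(n, m) = m (Z(n, m) = (m - 4) + 4 = (-4 + m) + 4 = m)
(12 - 68)*Z(B, N(-2)) = (12 - 68)*(-2*(1 + 2*(-2))) = -(-112)*(1 - 4) = -(-112)*(-3) = -56*6 = -336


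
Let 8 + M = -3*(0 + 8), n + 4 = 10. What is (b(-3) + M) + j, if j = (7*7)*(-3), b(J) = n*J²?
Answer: -125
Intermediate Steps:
n = 6 (n = -4 + 10 = 6)
b(J) = 6*J²
M = -32 (M = -8 - 3*(0 + 8) = -8 - 3*8 = -8 - 24 = -32)
j = -147 (j = 49*(-3) = -147)
(b(-3) + M) + j = (6*(-3)² - 32) - 147 = (6*9 - 32) - 147 = (54 - 32) - 147 = 22 - 147 = -125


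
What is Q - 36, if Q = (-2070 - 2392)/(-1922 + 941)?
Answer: -30854/981 ≈ -31.452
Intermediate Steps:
Q = 4462/981 (Q = -4462/(-981) = -4462*(-1/981) = 4462/981 ≈ 4.5484)
Q - 36 = 4462/981 - 36 = -30854/981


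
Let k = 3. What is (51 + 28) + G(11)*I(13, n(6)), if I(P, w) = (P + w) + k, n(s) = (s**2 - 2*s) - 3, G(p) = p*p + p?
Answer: 4963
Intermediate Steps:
G(p) = p + p**2 (G(p) = p**2 + p = p + p**2)
n(s) = -3 + s**2 - 2*s
I(P, w) = 3 + P + w (I(P, w) = (P + w) + 3 = 3 + P + w)
(51 + 28) + G(11)*I(13, n(6)) = (51 + 28) + (11*(1 + 11))*(3 + 13 + (-3 + 6**2 - 2*6)) = 79 + (11*12)*(3 + 13 + (-3 + 36 - 12)) = 79 + 132*(3 + 13 + 21) = 79 + 132*37 = 79 + 4884 = 4963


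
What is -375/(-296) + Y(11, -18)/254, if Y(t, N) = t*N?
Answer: 18321/37592 ≈ 0.48736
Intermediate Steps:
Y(t, N) = N*t
-375/(-296) + Y(11, -18)/254 = -375/(-296) - 18*11/254 = -375*(-1/296) - 198*1/254 = 375/296 - 99/127 = 18321/37592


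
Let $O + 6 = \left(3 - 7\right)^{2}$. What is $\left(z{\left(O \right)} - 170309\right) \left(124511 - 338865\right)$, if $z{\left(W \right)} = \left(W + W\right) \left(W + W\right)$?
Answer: $36420673786$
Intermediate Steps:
$O = 10$ ($O = -6 + \left(3 - 7\right)^{2} = -6 + \left(-4\right)^{2} = -6 + 16 = 10$)
$z{\left(W \right)} = 4 W^{2}$ ($z{\left(W \right)} = 2 W 2 W = 4 W^{2}$)
$\left(z{\left(O \right)} - 170309\right) \left(124511 - 338865\right) = \left(4 \cdot 10^{2} - 170309\right) \left(124511 - 338865\right) = \left(4 \cdot 100 - 170309\right) \left(124511 - 338865\right) = \left(400 - 170309\right) \left(-214354\right) = \left(-169909\right) \left(-214354\right) = 36420673786$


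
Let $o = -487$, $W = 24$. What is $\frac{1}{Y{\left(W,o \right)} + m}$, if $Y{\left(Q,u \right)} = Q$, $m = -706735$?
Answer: $- \frac{1}{706711} \approx -1.415 \cdot 10^{-6}$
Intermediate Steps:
$\frac{1}{Y{\left(W,o \right)} + m} = \frac{1}{24 - 706735} = \frac{1}{-706711} = - \frac{1}{706711}$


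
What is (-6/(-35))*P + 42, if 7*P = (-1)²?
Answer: 10296/245 ≈ 42.024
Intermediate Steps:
P = ⅐ (P = (⅐)*(-1)² = (⅐)*1 = ⅐ ≈ 0.14286)
(-6/(-35))*P + 42 = -6/(-35)*(⅐) + 42 = -6*(-1/35)*(⅐) + 42 = (6/35)*(⅐) + 42 = 6/245 + 42 = 10296/245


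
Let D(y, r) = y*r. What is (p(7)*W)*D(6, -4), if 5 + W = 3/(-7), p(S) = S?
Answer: 912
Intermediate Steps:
D(y, r) = r*y
W = -38/7 (W = -5 + 3/(-7) = -5 + 3*(-1/7) = -5 - 3/7 = -38/7 ≈ -5.4286)
(p(7)*W)*D(6, -4) = (7*(-38/7))*(-4*6) = -38*(-24) = 912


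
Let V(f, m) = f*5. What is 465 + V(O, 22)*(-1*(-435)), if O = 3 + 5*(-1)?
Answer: -3885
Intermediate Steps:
O = -2 (O = 3 - 5 = -2)
V(f, m) = 5*f
465 + V(O, 22)*(-1*(-435)) = 465 + (5*(-2))*(-1*(-435)) = 465 - 10*435 = 465 - 4350 = -3885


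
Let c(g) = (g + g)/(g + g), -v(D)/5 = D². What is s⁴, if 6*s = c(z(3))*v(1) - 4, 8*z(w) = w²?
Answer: 81/16 ≈ 5.0625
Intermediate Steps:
z(w) = w²/8
v(D) = -5*D²
c(g) = 1 (c(g) = (2*g)/((2*g)) = (2*g)*(1/(2*g)) = 1)
s = -3/2 (s = (1*(-5*1²) - 4)/6 = (1*(-5*1) - 4)/6 = (1*(-5) - 4)/6 = (-5 - 4)/6 = (⅙)*(-9) = -3/2 ≈ -1.5000)
s⁴ = (-3/2)⁴ = 81/16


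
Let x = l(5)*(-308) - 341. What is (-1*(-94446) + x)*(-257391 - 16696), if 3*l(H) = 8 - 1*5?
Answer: -25708538339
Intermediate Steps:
l(H) = 1 (l(H) = (8 - 1*5)/3 = (8 - 5)/3 = (⅓)*3 = 1)
x = -649 (x = 1*(-308) - 341 = -308 - 341 = -649)
(-1*(-94446) + x)*(-257391 - 16696) = (-1*(-94446) - 649)*(-257391 - 16696) = (94446 - 649)*(-274087) = 93797*(-274087) = -25708538339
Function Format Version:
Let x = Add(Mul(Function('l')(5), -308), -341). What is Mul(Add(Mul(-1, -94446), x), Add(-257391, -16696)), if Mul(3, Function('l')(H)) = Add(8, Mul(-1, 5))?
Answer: -25708538339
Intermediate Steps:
Function('l')(H) = 1 (Function('l')(H) = Mul(Rational(1, 3), Add(8, Mul(-1, 5))) = Mul(Rational(1, 3), Add(8, -5)) = Mul(Rational(1, 3), 3) = 1)
x = -649 (x = Add(Mul(1, -308), -341) = Add(-308, -341) = -649)
Mul(Add(Mul(-1, -94446), x), Add(-257391, -16696)) = Mul(Add(Mul(-1, -94446), -649), Add(-257391, -16696)) = Mul(Add(94446, -649), -274087) = Mul(93797, -274087) = -25708538339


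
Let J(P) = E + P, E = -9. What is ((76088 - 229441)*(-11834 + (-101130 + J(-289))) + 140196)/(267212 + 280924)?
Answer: 2894867947/91356 ≈ 31688.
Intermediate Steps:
J(P) = -9 + P
((76088 - 229441)*(-11834 + (-101130 + J(-289))) + 140196)/(267212 + 280924) = ((76088 - 229441)*(-11834 + (-101130 + (-9 - 289))) + 140196)/(267212 + 280924) = (-153353*(-11834 + (-101130 - 298)) + 140196)/548136 = (-153353*(-11834 - 101428) + 140196)*(1/548136) = (-153353*(-113262) + 140196)*(1/548136) = (17369067486 + 140196)*(1/548136) = 17369207682*(1/548136) = 2894867947/91356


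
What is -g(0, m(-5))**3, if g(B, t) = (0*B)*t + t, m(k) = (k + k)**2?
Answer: -1000000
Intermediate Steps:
m(k) = 4*k**2 (m(k) = (2*k)**2 = 4*k**2)
g(B, t) = t (g(B, t) = 0*t + t = 0 + t = t)
-g(0, m(-5))**3 = -(4*(-5)**2)**3 = -(4*25)**3 = -1*100**3 = -1*1000000 = -1000000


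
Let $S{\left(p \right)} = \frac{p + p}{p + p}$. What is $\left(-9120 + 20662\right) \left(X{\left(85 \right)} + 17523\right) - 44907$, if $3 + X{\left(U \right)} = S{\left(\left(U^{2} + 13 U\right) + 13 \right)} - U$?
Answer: $201201405$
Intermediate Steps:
$S{\left(p \right)} = 1$ ($S{\left(p \right)} = \frac{2 p}{2 p} = 2 p \frac{1}{2 p} = 1$)
$X{\left(U \right)} = -2 - U$ ($X{\left(U \right)} = -3 - \left(-1 + U\right) = -2 - U$)
$\left(-9120 + 20662\right) \left(X{\left(85 \right)} + 17523\right) - 44907 = \left(-9120 + 20662\right) \left(\left(-2 - 85\right) + 17523\right) - 44907 = 11542 \left(\left(-2 - 85\right) + 17523\right) - 44907 = 11542 \left(-87 + 17523\right) - 44907 = 11542 \cdot 17436 - 44907 = 201246312 - 44907 = 201201405$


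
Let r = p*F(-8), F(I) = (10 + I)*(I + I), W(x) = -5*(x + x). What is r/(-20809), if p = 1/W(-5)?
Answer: 16/520225 ≈ 3.0756e-5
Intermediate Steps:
W(x) = -10*x
F(I) = 2*I*(10 + I) (F(I) = (10 + I)*(2*I) = 2*I*(10 + I))
p = 1/50 (p = 1/(-10*(-5)) = 1/50 ≈ 0.020000)
r = -16/25 (r = (2*(-8)*(10 - 8))/50 = (2*(-8)*2)/50 = (1/50)*(-32) = -16/25 ≈ -0.64000)
r/(-20809) = -16/25/(-20809) = -16/25*(-1/20809) = 16/520225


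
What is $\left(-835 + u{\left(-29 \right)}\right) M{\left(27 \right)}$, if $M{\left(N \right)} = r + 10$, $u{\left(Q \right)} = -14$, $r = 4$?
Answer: $-11886$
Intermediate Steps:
$M{\left(N \right)} = 14$ ($M{\left(N \right)} = 4 + 10 = 14$)
$\left(-835 + u{\left(-29 \right)}\right) M{\left(27 \right)} = \left(-835 - 14\right) 14 = \left(-849\right) 14 = -11886$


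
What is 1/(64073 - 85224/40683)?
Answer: 13561/868865545 ≈ 1.5608e-5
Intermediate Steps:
1/(64073 - 85224/40683) = 1/(64073 - 85224*1/40683) = 1/(64073 - 28408/13561) = 1/(868865545/13561) = 13561/868865545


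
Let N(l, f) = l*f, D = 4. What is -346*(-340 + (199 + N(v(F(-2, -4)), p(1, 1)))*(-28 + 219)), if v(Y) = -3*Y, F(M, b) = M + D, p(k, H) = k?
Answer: -12636958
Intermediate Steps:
F(M, b) = 4 + M (F(M, b) = M + 4 = 4 + M)
N(l, f) = f*l
-346*(-340 + (199 + N(v(F(-2, -4)), p(1, 1)))*(-28 + 219)) = -346*(-340 + (199 + 1*(-3*(4 - 2)))*(-28 + 219)) = -346*(-340 + (199 + 1*(-3*2))*191) = -346*(-340 + (199 + 1*(-6))*191) = -346*(-340 + (199 - 6)*191) = -346*(-340 + 193*191) = -346*(-340 + 36863) = -346*36523 = -12636958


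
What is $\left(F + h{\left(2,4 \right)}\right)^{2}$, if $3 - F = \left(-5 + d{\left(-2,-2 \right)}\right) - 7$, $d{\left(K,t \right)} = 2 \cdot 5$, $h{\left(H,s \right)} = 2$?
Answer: $49$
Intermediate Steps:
$d{\left(K,t \right)} = 10$
$F = 5$ ($F = 3 - \left(\left(-5 + 10\right) - 7\right) = 3 - \left(5 - 7\right) = 3 - -2 = 3 + 2 = 5$)
$\left(F + h{\left(2,4 \right)}\right)^{2} = \left(5 + 2\right)^{2} = 7^{2} = 49$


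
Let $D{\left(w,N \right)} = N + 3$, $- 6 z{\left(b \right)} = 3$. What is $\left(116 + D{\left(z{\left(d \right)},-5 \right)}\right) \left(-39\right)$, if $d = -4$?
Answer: $-4446$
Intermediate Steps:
$z{\left(b \right)} = - \frac{1}{2}$ ($z{\left(b \right)} = \left(- \frac{1}{6}\right) 3 = - \frac{1}{2}$)
$D{\left(w,N \right)} = 3 + N$
$\left(116 + D{\left(z{\left(d \right)},-5 \right)}\right) \left(-39\right) = \left(116 + \left(3 - 5\right)\right) \left(-39\right) = \left(116 - 2\right) \left(-39\right) = 114 \left(-39\right) = -4446$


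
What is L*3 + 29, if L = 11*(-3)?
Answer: -70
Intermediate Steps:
L = -33
L*3 + 29 = -33*3 + 29 = -99 + 29 = -70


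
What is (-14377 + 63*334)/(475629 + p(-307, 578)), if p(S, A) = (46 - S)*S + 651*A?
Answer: 6665/743536 ≈ 0.0089639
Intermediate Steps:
p(S, A) = 651*A + S*(46 - S) (p(S, A) = S*(46 - S) + 651*A = 651*A + S*(46 - S))
(-14377 + 63*334)/(475629 + p(-307, 578)) = (-14377 + 63*334)/(475629 + (-1*(-307)² + 46*(-307) + 651*578)) = (-14377 + 21042)/(475629 + (-1*94249 - 14122 + 376278)) = 6665/(475629 + (-94249 - 14122 + 376278)) = 6665/(475629 + 267907) = 6665/743536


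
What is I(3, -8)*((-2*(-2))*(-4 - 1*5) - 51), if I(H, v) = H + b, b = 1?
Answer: -348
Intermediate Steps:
I(H, v) = 1 + H (I(H, v) = H + 1 = 1 + H)
I(3, -8)*((-2*(-2))*(-4 - 1*5) - 51) = (1 + 3)*((-2*(-2))*(-4 - 1*5) - 51) = 4*(4*(-4 - 5) - 51) = 4*(4*(-9) - 51) = 4*(-36 - 51) = 4*(-87) = -348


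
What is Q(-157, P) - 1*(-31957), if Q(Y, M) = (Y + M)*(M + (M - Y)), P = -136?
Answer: 65652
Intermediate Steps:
Q(Y, M) = (M + Y)*(-Y + 2*M)
Q(-157, P) - 1*(-31957) = (-1*(-157)**2 + 2*(-136)**2 - 136*(-157)) - 1*(-31957) = (-1*24649 + 2*18496 + 21352) + 31957 = (-24649 + 36992 + 21352) + 31957 = 33695 + 31957 = 65652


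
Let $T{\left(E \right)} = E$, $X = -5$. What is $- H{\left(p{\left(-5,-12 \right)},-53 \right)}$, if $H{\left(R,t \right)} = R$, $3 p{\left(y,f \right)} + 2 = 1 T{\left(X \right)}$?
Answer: $\frac{7}{3} \approx 2.3333$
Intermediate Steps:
$p{\left(y,f \right)} = - \frac{7}{3}$ ($p{\left(y,f \right)} = - \frac{2}{3} + \frac{1 \left(-5\right)}{3} = - \frac{2}{3} + \frac{1}{3} \left(-5\right) = - \frac{2}{3} - \frac{5}{3} = - \frac{7}{3}$)
$- H{\left(p{\left(-5,-12 \right)},-53 \right)} = \left(-1\right) \left(- \frac{7}{3}\right) = \frac{7}{3}$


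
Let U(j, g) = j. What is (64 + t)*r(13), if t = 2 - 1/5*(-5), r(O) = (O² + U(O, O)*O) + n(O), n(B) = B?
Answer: 23517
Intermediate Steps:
r(O) = O + 2*O² (r(O) = (O² + O*O) + O = (O² + O²) + O = 2*O² + O = O + 2*O²)
t = 3 (t = 2 - 1*⅕*(-5) = 2 - ⅕*(-5) = 2 + 1 = 3)
(64 + t)*r(13) = (64 + 3)*(13*(1 + 2*13)) = 67*(13*(1 + 26)) = 67*(13*27) = 67*351 = 23517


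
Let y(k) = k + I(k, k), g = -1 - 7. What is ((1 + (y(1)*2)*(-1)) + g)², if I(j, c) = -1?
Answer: 49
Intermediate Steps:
g = -8
y(k) = -1 + k (y(k) = k - 1 = -1 + k)
((1 + (y(1)*2)*(-1)) + g)² = ((1 + ((-1 + 1)*2)*(-1)) - 8)² = ((1 + (0*2)*(-1)) - 8)² = ((1 + 0*(-1)) - 8)² = ((1 + 0) - 8)² = (1 - 8)² = (-7)² = 49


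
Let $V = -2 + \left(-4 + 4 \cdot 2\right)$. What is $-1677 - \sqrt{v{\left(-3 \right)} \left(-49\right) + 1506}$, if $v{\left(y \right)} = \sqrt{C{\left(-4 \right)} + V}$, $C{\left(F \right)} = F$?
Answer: $-1677 - \sqrt{1506 - 49 i \sqrt{2}} \approx -1715.8 + 0.89259 i$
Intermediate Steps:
$V = 2$ ($V = -2 + \left(-4 + 8\right) = -2 + 4 = 2$)
$v{\left(y \right)} = i \sqrt{2}$ ($v{\left(y \right)} = \sqrt{-4 + 2} = \sqrt{-2} = i \sqrt{2}$)
$-1677 - \sqrt{v{\left(-3 \right)} \left(-49\right) + 1506} = -1677 - \sqrt{i \sqrt{2} \left(-49\right) + 1506} = -1677 - \sqrt{- 49 i \sqrt{2} + 1506} = -1677 - \sqrt{1506 - 49 i \sqrt{2}}$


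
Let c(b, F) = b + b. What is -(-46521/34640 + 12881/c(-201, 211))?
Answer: 232449641/6962640 ≈ 33.385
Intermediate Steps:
c(b, F) = 2*b
-(-46521/34640 + 12881/c(-201, 211)) = -(-46521/34640 + 12881/((2*(-201)))) = -(-46521*1/34640 + 12881/(-402)) = -(-46521/34640 + 12881*(-1/402)) = -(-46521/34640 - 12881/402) = -1*(-232449641/6962640) = 232449641/6962640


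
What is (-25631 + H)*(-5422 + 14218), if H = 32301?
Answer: 58669320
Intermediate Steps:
(-25631 + H)*(-5422 + 14218) = (-25631 + 32301)*(-5422 + 14218) = 6670*8796 = 58669320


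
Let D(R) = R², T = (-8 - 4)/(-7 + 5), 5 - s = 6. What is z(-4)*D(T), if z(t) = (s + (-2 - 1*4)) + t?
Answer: -396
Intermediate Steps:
s = -1 (s = 5 - 1*6 = 5 - 6 = -1)
T = 6 (T = -12/(-2) = -12*(-½) = 6)
z(t) = -7 + t (z(t) = (-1 + (-2 - 1*4)) + t = (-1 + (-2 - 4)) + t = (-1 - 6) + t = -7 + t)
z(-4)*D(T) = (-7 - 4)*6² = -11*36 = -396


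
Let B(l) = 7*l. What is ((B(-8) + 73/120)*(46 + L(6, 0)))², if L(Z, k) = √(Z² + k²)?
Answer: 7466860921/900 ≈ 8.2965e+6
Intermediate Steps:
((B(-8) + 73/120)*(46 + L(6, 0)))² = ((7*(-8) + 73/120)*(46 + √(6² + 0²)))² = ((-56 + 73*(1/120))*(46 + √(36 + 0)))² = ((-56 + 73/120)*(46 + √36))² = (-6647*(46 + 6)/120)² = (-6647/120*52)² = (-86411/30)² = 7466860921/900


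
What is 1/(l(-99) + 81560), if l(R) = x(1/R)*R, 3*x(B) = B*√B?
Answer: 72669960/5926961937601 - 9*I*√11/5926961937601 ≈ 1.2261e-5 - 5.0362e-12*I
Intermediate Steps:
x(B) = B^(3/2)/3 (x(B) = (B*√B)/3 = B^(3/2)/3)
l(R) = R*(1/R)^(3/2)/3 (l(R) = ((1/R)^(3/2)/3)*R = R*(1/R)^(3/2)/3)
1/(l(-99) + 81560) = 1/((⅓)*(-99)*(1/(-99))^(3/2) + 81560) = 1/((⅓)*(-99)*(-1/99)^(3/2) + 81560) = 1/((⅓)*(-99)*(-I*√11/3267) + 81560) = 1/(I*√11/99 + 81560) = 1/(81560 + I*√11/99)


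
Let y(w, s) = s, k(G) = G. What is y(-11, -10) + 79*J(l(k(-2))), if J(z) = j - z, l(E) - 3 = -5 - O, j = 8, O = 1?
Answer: 859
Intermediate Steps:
l(E) = -3 (l(E) = 3 + (-5 - 1*1) = 3 + (-5 - 1) = 3 - 6 = -3)
J(z) = 8 - z
y(-11, -10) + 79*J(l(k(-2))) = -10 + 79*(8 - 1*(-3)) = -10 + 79*(8 + 3) = -10 + 79*11 = -10 + 869 = 859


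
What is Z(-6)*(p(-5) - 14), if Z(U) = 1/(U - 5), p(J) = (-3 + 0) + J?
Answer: 2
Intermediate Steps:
p(J) = -3 + J
Z(U) = 1/(-5 + U)
Z(-6)*(p(-5) - 14) = ((-3 - 5) - 14)/(-5 - 6) = (-8 - 14)/(-11) = -1/11*(-22) = 2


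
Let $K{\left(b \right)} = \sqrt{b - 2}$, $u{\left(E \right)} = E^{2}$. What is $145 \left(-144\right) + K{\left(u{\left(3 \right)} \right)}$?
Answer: $-20880 + \sqrt{7} \approx -20877.0$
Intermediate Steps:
$K{\left(b \right)} = \sqrt{-2 + b}$
$145 \left(-144\right) + K{\left(u{\left(3 \right)} \right)} = 145 \left(-144\right) + \sqrt{-2 + 3^{2}} = -20880 + \sqrt{-2 + 9} = -20880 + \sqrt{7}$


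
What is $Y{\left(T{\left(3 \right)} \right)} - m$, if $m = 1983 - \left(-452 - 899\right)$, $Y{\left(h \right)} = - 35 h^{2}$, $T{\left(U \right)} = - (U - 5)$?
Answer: $-3474$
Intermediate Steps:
$T{\left(U \right)} = 5 - U$ ($T{\left(U \right)} = - (-5 + U) = 5 - U$)
$m = 3334$ ($m = 1983 - \left(-452 - 899\right) = 1983 - -1351 = 1983 + 1351 = 3334$)
$Y{\left(T{\left(3 \right)} \right)} - m = - 35 \left(5 - 3\right)^{2} - 3334 = - 35 \cdot 2^{2} - 3334 = \left(-35\right) 4 - 3334 = -140 - 3334 = -3474$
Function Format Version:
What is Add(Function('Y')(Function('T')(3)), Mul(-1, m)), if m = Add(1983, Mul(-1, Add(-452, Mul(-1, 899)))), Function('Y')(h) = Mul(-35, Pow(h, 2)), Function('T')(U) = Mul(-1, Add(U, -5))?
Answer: -3474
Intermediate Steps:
Function('T')(U) = Add(5, Mul(-1, U)) (Function('T')(U) = Mul(-1, Add(-5, U)) = Add(5, Mul(-1, U)))
m = 3334 (m = Add(1983, Mul(-1, Add(-452, -899))) = Add(1983, Mul(-1, -1351)) = Add(1983, 1351) = 3334)
Add(Function('Y')(Function('T')(3)), Mul(-1, m)) = Add(Mul(-35, Pow(Add(5, Mul(-1, 3)), 2)), Mul(-1, 3334)) = Add(Mul(-35, Pow(Add(5, -3), 2)), -3334) = Add(Mul(-35, Pow(2, 2)), -3334) = Add(Mul(-35, 4), -3334) = Add(-140, -3334) = -3474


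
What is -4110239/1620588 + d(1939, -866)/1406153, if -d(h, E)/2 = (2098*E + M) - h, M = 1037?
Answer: 112087596953/2278794677964 ≈ 0.049187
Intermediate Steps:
d(h, E) = -2074 - 4196*E + 2*h (d(h, E) = -2*((2098*E + 1037) - h) = -2*((1037 + 2098*E) - h) = -2*(1037 - h + 2098*E) = -2074 - 4196*E + 2*h)
-4110239/1620588 + d(1939, -866)/1406153 = -4110239/1620588 + (-2074 - 4196*(-866) + 2*1939)/1406153 = -4110239*1/1620588 + (-2074 + 3633736 + 3878)*(1/1406153) = -4110239/1620588 + 3635540*(1/1406153) = -4110239/1620588 + 3635540/1406153 = 112087596953/2278794677964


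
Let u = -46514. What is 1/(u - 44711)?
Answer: -1/91225 ≈ -1.0962e-5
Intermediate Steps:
1/(u - 44711) = 1/(-46514 - 44711) = 1/(-91225) = -1/91225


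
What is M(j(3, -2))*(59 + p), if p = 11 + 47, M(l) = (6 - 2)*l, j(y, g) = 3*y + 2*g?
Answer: 2340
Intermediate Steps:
j(y, g) = 2*g + 3*y
M(l) = 4*l
p = 58
M(j(3, -2))*(59 + p) = (4*(2*(-2) + 3*3))*(59 + 58) = (4*(-4 + 9))*117 = (4*5)*117 = 20*117 = 2340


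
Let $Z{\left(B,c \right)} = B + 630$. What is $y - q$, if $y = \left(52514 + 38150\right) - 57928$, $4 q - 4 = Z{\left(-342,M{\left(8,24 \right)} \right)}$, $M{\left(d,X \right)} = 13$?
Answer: $32663$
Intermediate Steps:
$Z{\left(B,c \right)} = 630 + B$
$q = 73$ ($q = 1 + \frac{630 - 342}{4} = 1 + \frac{1}{4} \cdot 288 = 1 + 72 = 73$)
$y = 32736$ ($y = 90664 - 57928 = 32736$)
$y - q = 32736 - 73 = 32663$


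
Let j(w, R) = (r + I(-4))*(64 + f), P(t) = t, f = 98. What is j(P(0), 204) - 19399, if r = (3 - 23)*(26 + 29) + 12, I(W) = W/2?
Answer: -195979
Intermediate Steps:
I(W) = W/2 (I(W) = W*(1/2) = W/2)
r = -1088 (r = -20*55 + 12 = -1100 + 12 = -1088)
j(w, R) = -176580 (j(w, R) = (-1088 + (1/2)*(-4))*(64 + 98) = (-1088 - 2)*162 = -1090*162 = -176580)
j(P(0), 204) - 19399 = -176580 - 19399 = -195979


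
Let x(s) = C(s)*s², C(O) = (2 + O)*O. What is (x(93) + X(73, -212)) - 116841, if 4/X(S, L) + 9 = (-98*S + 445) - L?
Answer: 248194381720/3253 ≈ 7.6297e+7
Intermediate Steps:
X(S, L) = 4/(436 - L - 98*S) (X(S, L) = 4/(-9 + ((-98*S + 445) - L)) = 4/(-9 + ((445 - 98*S) - L)) = 4/(-9 + (445 - L - 98*S)) = 4/(436 - L - 98*S))
C(O) = O*(2 + O)
x(s) = s³*(2 + s) (x(s) = (s*(2 + s))*s² = s³*(2 + s))
(x(93) + X(73, -212)) - 116841 = (93³*(2 + 93) - 4/(-436 - 212 + 98*73)) - 116841 = (804357*95 - 4/(-436 - 212 + 7154)) - 116841 = (76413915 - 4/6506) - 116841 = (76413915 - 4*1/6506) - 116841 = (76413915 - 2/3253) - 116841 = 248574465493/3253 - 116841 = 248194381720/3253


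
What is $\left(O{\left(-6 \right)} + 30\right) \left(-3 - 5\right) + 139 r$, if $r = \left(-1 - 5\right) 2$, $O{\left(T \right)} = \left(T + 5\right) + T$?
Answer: $-1852$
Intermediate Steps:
$O{\left(T \right)} = 5 + 2 T$ ($O{\left(T \right)} = \left(5 + T\right) + T = 5 + 2 T$)
$r = -12$ ($r = \left(-6\right) 2 = -12$)
$\left(O{\left(-6 \right)} + 30\right) \left(-3 - 5\right) + 139 r = \left(\left(5 + 2 \left(-6\right)\right) + 30\right) \left(-3 - 5\right) + 139 \left(-12\right) = \left(\left(5 - 12\right) + 30\right) \left(-8\right) - 1668 = \left(-7 + 30\right) \left(-8\right) - 1668 = 23 \left(-8\right) - 1668 = -184 - 1668 = -1852$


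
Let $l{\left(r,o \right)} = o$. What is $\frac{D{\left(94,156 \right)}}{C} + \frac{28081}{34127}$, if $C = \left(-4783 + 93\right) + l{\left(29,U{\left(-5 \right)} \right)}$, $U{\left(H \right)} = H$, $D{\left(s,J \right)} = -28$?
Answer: $\frac{132795851}{160226265} \approx 0.8288$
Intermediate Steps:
$C = -4695$ ($C = \left(-4783 + 93\right) - 5 = -4690 - 5 = -4695$)
$\frac{D{\left(94,156 \right)}}{C} + \frac{28081}{34127} = - \frac{28}{-4695} + \frac{28081}{34127} = \left(-28\right) \left(- \frac{1}{4695}\right) + 28081 \cdot \frac{1}{34127} = \frac{28}{4695} + \frac{28081}{34127} = \frac{132795851}{160226265}$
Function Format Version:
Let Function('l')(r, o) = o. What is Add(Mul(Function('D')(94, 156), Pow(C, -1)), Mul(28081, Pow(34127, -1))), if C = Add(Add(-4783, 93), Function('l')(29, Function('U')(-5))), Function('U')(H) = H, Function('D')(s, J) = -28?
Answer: Rational(132795851, 160226265) ≈ 0.82880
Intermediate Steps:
C = -4695 (C = Add(Add(-4783, 93), -5) = Add(-4690, -5) = -4695)
Add(Mul(Function('D')(94, 156), Pow(C, -1)), Mul(28081, Pow(34127, -1))) = Add(Mul(-28, Pow(-4695, -1)), Mul(28081, Pow(34127, -1))) = Add(Mul(-28, Rational(-1, 4695)), Mul(28081, Rational(1, 34127))) = Add(Rational(28, 4695), Rational(28081, 34127)) = Rational(132795851, 160226265)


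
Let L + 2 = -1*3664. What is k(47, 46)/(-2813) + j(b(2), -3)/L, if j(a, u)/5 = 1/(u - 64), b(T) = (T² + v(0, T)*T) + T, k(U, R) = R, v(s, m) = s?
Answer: -11284547/690934686 ≈ -0.016332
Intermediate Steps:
b(T) = T + T² (b(T) = (T² + 0*T) + T = (T² + 0) + T = T² + T = T + T²)
j(a, u) = 5/(-64 + u) (j(a, u) = 5/(u - 64) = 5/(-64 + u))
L = -3666 (L = -2 - 1*3664 = -2 - 3664 = -3666)
k(47, 46)/(-2813) + j(b(2), -3)/L = 46/(-2813) + (5/(-64 - 3))/(-3666) = 46*(-1/2813) + (5/(-67))*(-1/3666) = -46/2813 + (5*(-1/67))*(-1/3666) = -46/2813 - 5/67*(-1/3666) = -46/2813 + 5/245622 = -11284547/690934686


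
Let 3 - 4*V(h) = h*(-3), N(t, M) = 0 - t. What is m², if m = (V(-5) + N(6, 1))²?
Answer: 6561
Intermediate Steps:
N(t, M) = -t
V(h) = ¾ + 3*h/4 (V(h) = ¾ - h*(-3)/4 = ¾ - (-3)*h/4 = ¾ + 3*h/4)
m = 81 (m = ((¾ + (¾)*(-5)) - 1*6)² = ((¾ - 15/4) - 6)² = (-3 - 6)² = (-9)² = 81)
m² = 81² = 6561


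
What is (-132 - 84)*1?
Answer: -216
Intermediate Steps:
(-132 - 84)*1 = -216*1 = -216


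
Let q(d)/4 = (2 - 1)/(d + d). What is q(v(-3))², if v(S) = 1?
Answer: 4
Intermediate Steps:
q(d) = 2/d (q(d) = 4*((2 - 1)/(d + d)) = 4*(1/(2*d)) = 2/d)
q(v(-3))² = (2/1)² = (2*1)² = 2² = 4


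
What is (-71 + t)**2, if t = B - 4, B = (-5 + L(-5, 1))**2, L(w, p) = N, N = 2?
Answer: 4356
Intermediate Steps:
L(w, p) = 2
B = 9 (B = (-5 + 2)**2 = (-3)**2 = 9)
t = 5 (t = 9 - 4 = 5)
(-71 + t)**2 = (-71 + 5)**2 = (-66)**2 = 4356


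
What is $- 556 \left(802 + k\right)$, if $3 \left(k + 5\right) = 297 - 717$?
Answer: $-365292$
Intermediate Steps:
$k = -145$ ($k = -5 + \frac{297 - 717}{3} = -5 + \frac{1}{3} \left(-420\right) = -5 - 140 = -145$)
$- 556 \left(802 + k\right) = - 556 \left(802 - 145\right) = \left(-556\right) 657 = -365292$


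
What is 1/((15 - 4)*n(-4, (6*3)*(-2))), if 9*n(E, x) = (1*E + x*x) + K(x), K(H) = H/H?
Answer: 3/4741 ≈ 0.00063278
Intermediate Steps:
K(H) = 1
n(E, x) = ⅑ + E/9 + x²/9 (n(E, x) = ((1*E + x*x) + 1)/9 = ((E + x²) + 1)/9 = (1 + E + x²)/9 = ⅑ + E/9 + x²/9)
1/((15 - 4)*n(-4, (6*3)*(-2))) = 1/((15 - 4)*(⅑ + (⅑)*(-4) + ((6*3)*(-2))²/9)) = 1/(11*(⅑ - 4/9 + (18*(-2))²/9)) = 1/(11*(⅑ - 4/9 + (⅑)*(-36)²)) = 1/(11*(⅑ - 4/9 + (⅑)*1296)) = 1/(11*(⅑ - 4/9 + 144)) = 1/(11*(431/3)) = 1/(4741/3) = 3/4741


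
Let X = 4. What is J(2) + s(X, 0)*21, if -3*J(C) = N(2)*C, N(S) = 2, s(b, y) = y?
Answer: -4/3 ≈ -1.3333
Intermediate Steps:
J(C) = -2*C/3
J(2) + s(X, 0)*21 = -⅔*2 + 0*21 = -4/3 + 0 = -4/3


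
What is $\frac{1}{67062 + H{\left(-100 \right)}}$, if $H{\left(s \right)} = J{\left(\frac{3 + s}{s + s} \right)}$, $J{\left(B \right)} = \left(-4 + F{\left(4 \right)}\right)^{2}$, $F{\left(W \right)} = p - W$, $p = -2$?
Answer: $\frac{1}{67162} \approx 1.4889 \cdot 10^{-5}$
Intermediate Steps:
$F{\left(W \right)} = -2 - W$
$J{\left(B \right)} = 100$ ($J{\left(B \right)} = \left(-4 - 6\right)^{2} = \left(-10\right)^{2} = 100$)
$H{\left(s \right)} = 100$
$\frac{1}{67062 + H{\left(-100 \right)}} = \frac{1}{67062 + 100} = \frac{1}{67162}$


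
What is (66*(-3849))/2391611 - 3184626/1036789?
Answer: -7879766229312/2479595977079 ≈ -3.1778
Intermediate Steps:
(66*(-3849))/2391611 - 3184626/1036789 = -254034*1/2391611 - 3184626*1/1036789 = -254034/2391611 - 3184626/1036789 = -7879766229312/2479595977079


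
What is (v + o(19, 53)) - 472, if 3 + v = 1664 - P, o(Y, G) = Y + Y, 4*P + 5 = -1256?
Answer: 6169/4 ≈ 1542.3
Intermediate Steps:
P = -1261/4 (P = -5/4 + (1/4)*(-1256) = -5/4 - 314 = -1261/4 ≈ -315.25)
o(Y, G) = 2*Y
v = 7905/4 (v = -3 + (1664 - 1*(-1261/4)) = -3 + (1664 + 1261/4) = -3 + 7917/4 = 7905/4 ≈ 1976.3)
(v + o(19, 53)) - 472 = (7905/4 + 2*19) - 472 = (7905/4 + 38) - 472 = 8057/4 - 472 = 6169/4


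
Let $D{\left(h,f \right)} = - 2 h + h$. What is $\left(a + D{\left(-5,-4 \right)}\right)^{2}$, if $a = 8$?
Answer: $169$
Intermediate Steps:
$D{\left(h,f \right)} = - h$
$\left(a + D{\left(-5,-4 \right)}\right)^{2} = \left(8 - -5\right)^{2} = \left(8 + 5\right)^{2} = 13^{2} = 169$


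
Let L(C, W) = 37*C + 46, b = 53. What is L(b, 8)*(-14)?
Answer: -28098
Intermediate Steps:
L(C, W) = 46 + 37*C
L(b, 8)*(-14) = (46 + 37*53)*(-14) = (46 + 1961)*(-14) = 2007*(-14) = -28098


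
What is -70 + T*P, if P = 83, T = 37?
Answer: 3001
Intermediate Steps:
-70 + T*P = -70 + 37*83 = -70 + 3071 = 3001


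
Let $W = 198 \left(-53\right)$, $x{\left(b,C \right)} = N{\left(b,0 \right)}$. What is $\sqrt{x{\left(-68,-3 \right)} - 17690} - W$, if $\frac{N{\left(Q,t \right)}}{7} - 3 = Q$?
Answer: $10494 + i \sqrt{18145} \approx 10494.0 + 134.7 i$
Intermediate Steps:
$N{\left(Q,t \right)} = 21 + 7 Q$
$x{\left(b,C \right)} = 21 + 7 b$
$W = -10494$
$\sqrt{x{\left(-68,-3 \right)} - 17690} - W = \sqrt{\left(21 + 7 \left(-68\right)\right) - 17690} - -10494 = \sqrt{\left(21 - 476\right) - 17690} + 10494 = \sqrt{-455 - 17690} + 10494 = \sqrt{-18145} + 10494 = i \sqrt{18145} + 10494 = 10494 + i \sqrt{18145}$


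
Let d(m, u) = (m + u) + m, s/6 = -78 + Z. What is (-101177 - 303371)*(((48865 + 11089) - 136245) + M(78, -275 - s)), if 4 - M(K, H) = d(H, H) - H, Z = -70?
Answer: 31357729124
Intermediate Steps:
s = -888 (s = 6*(-78 - 70) = 6*(-148) = -888)
d(m, u) = u + 2*m
M(K, H) = 4 - 2*H (M(K, H) = 4 - ((H + 2*H) - H) = 4 - (3*H - H) = 4 - 2*H)
(-101177 - 303371)*(((48865 + 11089) - 136245) + M(78, -275 - s)) = (-101177 - 303371)*(((48865 + 11089) - 136245) + (4 - 2*(-275 - 1*(-888)))) = -404548*((59954 - 136245) + (4 - 2*(-275 + 888))) = -404548*(-76291 + (4 - 2*613)) = -404548*(-76291 + (4 - 1226)) = -404548*(-76291 - 1222) = -404548*(-77513) = 31357729124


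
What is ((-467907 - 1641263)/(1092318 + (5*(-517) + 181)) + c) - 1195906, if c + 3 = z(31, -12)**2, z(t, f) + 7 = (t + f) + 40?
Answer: -92892353110/77851 ≈ -1.1932e+6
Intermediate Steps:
z(t, f) = 33 + f + t (z(t, f) = -7 + ((t + f) + 40) = -7 + ((f + t) + 40) = -7 + (40 + f + t) = 33 + f + t)
c = 2701 (c = -3 + (33 - 12 + 31)**2 = -3 + 52**2 = -3 + 2704 = 2701)
((-467907 - 1641263)/(1092318 + (5*(-517) + 181)) + c) - 1195906 = ((-467907 - 1641263)/(1092318 + (5*(-517) + 181)) + 2701) - 1195906 = (-2109170/(1092318 + (-2585 + 181)) + 2701) - 1195906 = (-2109170/(1092318 - 2404) + 2701) - 1195906 = (-2109170/1089914 + 2701) - 1195906 = (-2109170*1/1089914 + 2701) - 1195906 = (-150655/77851 + 2701) - 1195906 = 210124896/77851 - 1195906 = -92892353110/77851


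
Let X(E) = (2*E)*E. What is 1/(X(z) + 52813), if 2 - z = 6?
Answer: 1/52845 ≈ 1.8923e-5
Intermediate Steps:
z = -4 (z = 2 - 1*6 = 2 - 6 = -4)
X(E) = 2*E**2
1/(X(z) + 52813) = 1/(2*(-4)**2 + 52813) = 1/(2*16 + 52813) = 1/(32 + 52813) = 1/52845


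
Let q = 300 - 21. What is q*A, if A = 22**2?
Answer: 135036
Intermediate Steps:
A = 484
q = 279
q*A = 279*484 = 135036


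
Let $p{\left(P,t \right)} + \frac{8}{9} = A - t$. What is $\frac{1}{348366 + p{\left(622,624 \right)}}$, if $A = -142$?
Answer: $\frac{9}{3128392} \approx 2.8769 \cdot 10^{-6}$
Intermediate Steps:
$p{\left(P,t \right)} = - \frac{1286}{9} - t$ ($p{\left(P,t \right)} = - \frac{8}{9} - \left(142 + t\right) = - \frac{1286}{9} - t$)
$\frac{1}{348366 + p{\left(622,624 \right)}} = \frac{1}{348366 - \frac{6902}{9}} = \frac{1}{\frac{3128392}{9}} = \frac{9}{3128392}$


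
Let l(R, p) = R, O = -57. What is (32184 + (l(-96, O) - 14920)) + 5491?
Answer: 22659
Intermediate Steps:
(32184 + (l(-96, O) - 14920)) + 5491 = (32184 + (-96 - 14920)) + 5491 = (32184 - 15016) + 5491 = 17168 + 5491 = 22659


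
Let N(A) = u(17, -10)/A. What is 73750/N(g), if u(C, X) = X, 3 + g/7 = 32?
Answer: -1497125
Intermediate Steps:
g = 203 (g = -21 + 7*32 = -21 + 224 = 203)
N(A) = -10/A
73750/N(g) = 73750/((-10/203)) = 73750/((-10*1/203)) = 73750/(-10/203) = 73750*(-203/10) = -1497125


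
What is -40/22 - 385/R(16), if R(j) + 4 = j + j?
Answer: -685/44 ≈ -15.568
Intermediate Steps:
R(j) = -4 + 2*j (R(j) = -4 + (j + j) = -4 + 2*j)
-40/22 - 385/R(16) = -40/22 - 385/(-4 + 2*16) = -40*1/22 - 385/(-4 + 32) = -20/11 - 385/28 = -20/11 - 385*1/28 = -20/11 - 55/4 = -685/44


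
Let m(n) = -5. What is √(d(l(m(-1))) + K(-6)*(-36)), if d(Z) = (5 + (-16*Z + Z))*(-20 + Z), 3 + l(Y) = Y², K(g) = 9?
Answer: I*√974 ≈ 31.209*I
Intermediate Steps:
l(Y) = -3 + Y²
d(Z) = (-20 + Z)*(5 - 15*Z) (d(Z) = (5 - 15*Z)*(-20 + Z) = (-20 + Z)*(5 - 15*Z))
√(d(l(m(-1))) + K(-6)*(-36)) = √((-100 - 15*(-3 + (-5)²)² + 305*(-3 + (-5)²)) + 9*(-36)) = √((-100 - 15*(-3 + 25)² + 305*(-3 + 25)) - 324) = √((-100 - 15*22² + 305*22) - 324) = √((-100 - 15*484 + 6710) - 324) = √((-100 - 7260 + 6710) - 324) = √(-650 - 324) = √(-974) = I*√974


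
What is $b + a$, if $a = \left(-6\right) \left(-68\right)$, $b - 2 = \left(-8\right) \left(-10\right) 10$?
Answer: $1210$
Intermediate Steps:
$b = 802$ ($b = 2 + \left(-8\right) \left(-10\right) 10 = 2 + 80 \cdot 10 = 2 + 800 = 802$)
$a = 408$
$b + a = 802 + 408 = 1210$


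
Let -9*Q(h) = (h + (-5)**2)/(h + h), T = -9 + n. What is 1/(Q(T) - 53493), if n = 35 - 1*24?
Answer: -4/213975 ≈ -1.8694e-5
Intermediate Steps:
n = 11 (n = 35 - 24 = 11)
T = 2 (T = -9 + 11 = 2)
Q(h) = -(25 + h)/(18*h) (Q(h) = -(h + (-5)**2)/(9*(h + h)) = -(h + 25)/(9*(2*h)) = -(25 + h)*1/(2*h)/9 = -(25 + h)/(18*h))
1/(Q(T) - 53493) = 1/((1/18)*(-25 - 1*2)/2 - 53493) = 1/((1/18)*(1/2)*(-25 - 2) - 53493) = 1/((1/18)*(1/2)*(-27) - 53493) = 1/(-3/4 - 53493) = 1/(-213975/4) = -4/213975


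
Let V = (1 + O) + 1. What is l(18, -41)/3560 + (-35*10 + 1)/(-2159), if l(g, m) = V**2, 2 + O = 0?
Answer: 349/2159 ≈ 0.16165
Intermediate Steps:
O = -2 (O = -2 + 0 = -2)
V = 0 (V = (1 - 2) + 1 = -1 + 1 = 0)
l(g, m) = 0 (l(g, m) = 0**2 = 0)
l(18, -41)/3560 + (-35*10 + 1)/(-2159) = 0/3560 + (-35*10 + 1)/(-2159) = 0*(1/3560) + (-350 + 1)*(-1/2159) = 0 - 349*(-1/2159) = 0 + 349/2159 = 349/2159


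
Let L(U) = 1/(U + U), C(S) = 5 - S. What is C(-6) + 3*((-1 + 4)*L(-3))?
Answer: 19/2 ≈ 9.5000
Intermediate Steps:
L(U) = 1/(2*U)
C(-6) + 3*((-1 + 4)*L(-3)) = (5 - 1*(-6)) + 3*((-1 + 4)*((½)/(-3))) = (5 + 6) + 3*(3*((½)*(-⅓))) = 11 + 3*(3*(-⅙)) = 11 + 3*(-½) = 11 - 3/2 = 19/2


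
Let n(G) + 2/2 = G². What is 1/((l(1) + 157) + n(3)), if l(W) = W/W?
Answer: 1/166 ≈ 0.0060241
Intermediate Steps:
l(W) = 1
n(G) = -1 + G²
1/((l(1) + 157) + n(3)) = 1/((1 + 157) + (-1 + 3²)) = 1/(158 + (-1 + 9)) = 1/(158 + 8) = 1/166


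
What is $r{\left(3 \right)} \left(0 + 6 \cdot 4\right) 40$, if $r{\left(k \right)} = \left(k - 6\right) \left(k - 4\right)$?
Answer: $2880$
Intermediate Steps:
$r{\left(k \right)} = \left(-6 + k\right) \left(-4 + k\right)$
$r{\left(3 \right)} \left(0 + 6 \cdot 4\right) 40 = \left(24 + 3^{2} - 30\right) \left(0 + 6 \cdot 4\right) 40 = \left(24 + 9 - 30\right) \left(0 + 24\right) 40 = 3 \cdot 24 \cdot 40 = 72 \cdot 40 = 2880$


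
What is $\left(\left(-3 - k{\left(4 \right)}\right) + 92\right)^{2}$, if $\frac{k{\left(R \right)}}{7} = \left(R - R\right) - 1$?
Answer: $9216$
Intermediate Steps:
$k{\left(R \right)} = -7$ ($k{\left(R \right)} = 7 \left(\left(R - R\right) - 1\right) = 7 \left(0 - 1\right) = 7 \left(-1\right) = -7$)
$\left(\left(-3 - k{\left(4 \right)}\right) + 92\right)^{2} = \left(\left(-3 - -7\right) + 92\right)^{2} = \left(\left(-3 + 7\right) + 92\right)^{2} = \left(4 + 92\right)^{2} = 96^{2} = 9216$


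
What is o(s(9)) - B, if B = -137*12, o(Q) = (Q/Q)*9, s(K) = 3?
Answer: 1653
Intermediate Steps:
o(Q) = 9 (o(Q) = 1*9 = 9)
B = -1644
o(s(9)) - B = 9 - 1*(-1644) = 9 + 1644 = 1653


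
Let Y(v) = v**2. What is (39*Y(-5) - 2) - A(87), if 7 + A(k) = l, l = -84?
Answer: 1064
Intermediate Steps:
A(k) = -91 (A(k) = -7 - 84 = -91)
(39*Y(-5) - 2) - A(87) = (39*(-5)**2 - 2) - 1*(-91) = (39*25 - 2) + 91 = (975 - 2) + 91 = 973 + 91 = 1064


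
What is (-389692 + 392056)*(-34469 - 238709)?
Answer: -645792792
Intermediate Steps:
(-389692 + 392056)*(-34469 - 238709) = 2364*(-273178) = -645792792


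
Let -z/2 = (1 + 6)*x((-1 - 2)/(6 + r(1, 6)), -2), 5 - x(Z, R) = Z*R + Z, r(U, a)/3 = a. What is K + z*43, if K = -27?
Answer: -11847/4 ≈ -2961.8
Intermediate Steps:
r(U, a) = 3*a
x(Z, R) = 5 - Z - R*Z (x(Z, R) = 5 - (Z*R + Z) = 5 - (R*Z + Z) = 5 - (Z + R*Z) = 5 + (-Z - R*Z) = 5 - Z - R*Z)
z = -273/4 (z = -2*(1 + 6)*(5 - (-1 - 2)/(6 + 3*6) - 1*(-2)*(-1 - 2)/(6 + 3*6)) = -14*(5 - (-3)/(6 + 18) - 1*(-2)*(-3/(6 + 18))) = -14*(5 - (-3)/24 - 1*(-2)*(-3/24)) = -14*(5 - (-3)/24 - 1*(-2)*(-3*1/24)) = -14*(5 - 1*(-⅛) - 1*(-2)*(-⅛)) = -14*(5 + ⅛ - ¼) = -14*39/8 = -2*273/8 = -273/4 ≈ -68.250)
K + z*43 = -27 - 273/4*43 = -27 - 11739/4 = -11847/4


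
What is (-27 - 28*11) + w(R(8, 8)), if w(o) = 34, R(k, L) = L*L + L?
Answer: -301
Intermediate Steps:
R(k, L) = L + L² (R(k, L) = L² + L = L + L²)
(-27 - 28*11) + w(R(8, 8)) = (-27 - 28*11) + 34 = (-27 - 308) + 34 = -335 + 34 = -301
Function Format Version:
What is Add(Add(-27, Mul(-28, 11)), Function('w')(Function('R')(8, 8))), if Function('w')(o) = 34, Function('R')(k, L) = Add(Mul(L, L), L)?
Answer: -301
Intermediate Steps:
Function('R')(k, L) = Add(L, Pow(L, 2)) (Function('R')(k, L) = Add(Pow(L, 2), L) = Add(L, Pow(L, 2)))
Add(Add(-27, Mul(-28, 11)), Function('w')(Function('R')(8, 8))) = Add(Add(-27, Mul(-28, 11)), 34) = Add(Add(-27, -308), 34) = Add(-335, 34) = -301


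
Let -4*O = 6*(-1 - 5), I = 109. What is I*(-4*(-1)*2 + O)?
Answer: 1853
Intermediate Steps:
O = 9 (O = -3*(-1 - 5)/2 = -3*(-6)/2 = -1/4*(-36) = 9)
I*(-4*(-1)*2 + O) = 109*(-4*(-1)*2 + 9) = 109*(4*2 + 9) = 109*(8 + 9) = 109*17 = 1853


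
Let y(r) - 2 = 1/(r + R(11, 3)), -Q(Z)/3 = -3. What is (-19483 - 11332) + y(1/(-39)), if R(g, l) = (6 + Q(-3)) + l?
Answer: -21599874/701 ≈ -30813.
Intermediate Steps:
Q(Z) = 9 (Q(Z) = -3*(-3) = 9)
R(g, l) = 15 + l (R(g, l) = (6 + 9) + l = 15 + l)
y(r) = 2 + 1/(18 + r) (y(r) = 2 + 1/(r + (15 + 3)) = 2 + 1/(r + 18) = 2 + 1/(18 + r))
(-19483 - 11332) + y(1/(-39)) = (-19483 - 11332) + (37 + 2/(-39))/(18 + 1/(-39)) = -30815 + (37 + 2*(-1/39))/(18 - 1/39) = -30815 + (37 - 2/39)/(701/39) = -30815 + (39/701)*(1441/39) = -30815 + 1441/701 = -21599874/701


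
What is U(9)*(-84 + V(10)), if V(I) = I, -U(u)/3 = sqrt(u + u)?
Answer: 666*sqrt(2) ≈ 941.87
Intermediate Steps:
U(u) = -3*sqrt(2)*sqrt(u) (U(u) = -3*sqrt(u + u) = -3*sqrt(2)*sqrt(u))
U(9)*(-84 + V(10)) = (-3*sqrt(2)*sqrt(9))*(-84 + 10) = -3*sqrt(2)*3*(-74) = -9*sqrt(2)*(-74) = 666*sqrt(2)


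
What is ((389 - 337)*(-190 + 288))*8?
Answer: 40768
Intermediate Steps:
((389 - 337)*(-190 + 288))*8 = (52*98)*8 = 5096*8 = 40768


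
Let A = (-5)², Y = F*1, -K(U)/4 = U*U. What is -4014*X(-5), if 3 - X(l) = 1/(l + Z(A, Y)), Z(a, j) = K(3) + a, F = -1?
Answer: -98343/8 ≈ -12293.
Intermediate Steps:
K(U) = -4*U² (K(U) = -4*U*U = -4*U²)
Y = -1 (Y = -1*1 = -1)
A = 25
Z(a, j) = -36 + a (Z(a, j) = -4*3² + a = -4*9 + a = -36 + a)
X(l) = 3 - 1/(-11 + l) (X(l) = 3 - 1/(l + (-36 + 25)) = 3 - 1/(l - 11) = 3 - 1/(-11 + l))
-4014*X(-5) = -4014*(-34 + 3*(-5))/(-11 - 5) = -4014*(-34 - 15)/(-16) = -(-2007)*(-49)/8 = -4014*49/16 = -98343/8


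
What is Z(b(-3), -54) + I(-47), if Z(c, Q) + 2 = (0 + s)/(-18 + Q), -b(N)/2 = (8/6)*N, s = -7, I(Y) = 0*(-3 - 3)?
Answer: -137/72 ≈ -1.9028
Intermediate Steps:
I(Y) = 0 (I(Y) = 0*(-6) = 0)
b(N) = -8*N/3 (b(N) = -2*8/6*N = -2*8*(1/6)*N = -8*N/3)
Z(c, Q) = -2 - 7/(-18 + Q) (Z(c, Q) = -2 + (0 - 7)/(-18 + Q) = -2 - 7/(-18 + Q))
Z(b(-3), -54) + I(-47) = (29 - 2*(-54))/(-18 - 54) + 0 = (29 + 108)/(-72) + 0 = -1/72*137 + 0 = -137/72 + 0 = -137/72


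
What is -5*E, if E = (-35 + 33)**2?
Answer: -20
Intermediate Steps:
E = 4 (E = (-2)**2 = 4)
-5*E = -5*4 = -20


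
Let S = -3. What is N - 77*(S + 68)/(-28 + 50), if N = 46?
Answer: -363/2 ≈ -181.50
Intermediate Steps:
N - 77*(S + 68)/(-28 + 50) = 46 - 77*(-3 + 68)/(-28 + 50) = 46 - 5005/22 = 46 - 77*65/22 = 46 - 455/2 = -363/2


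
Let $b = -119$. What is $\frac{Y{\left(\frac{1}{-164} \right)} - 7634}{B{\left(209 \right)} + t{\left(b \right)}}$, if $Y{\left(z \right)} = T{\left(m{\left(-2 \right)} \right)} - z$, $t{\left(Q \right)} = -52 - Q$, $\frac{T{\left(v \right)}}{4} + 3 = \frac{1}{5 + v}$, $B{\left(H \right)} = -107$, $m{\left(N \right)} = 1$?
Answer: $\frac{3761501}{19680} \approx 191.13$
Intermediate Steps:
$T{\left(v \right)} = -12 + \frac{4}{5 + v}$
$Y{\left(z \right)} = - \frac{34}{3} - z$ ($Y{\left(z \right)} = \frac{4 \left(-14 - 3\right)}{5 + 1} - z = \frac{4 \left(-14 - 3\right)}{6} - z = 4 \cdot \frac{1}{6} \left(-17\right) - z = - \frac{34}{3} - z$)
$\frac{Y{\left(\frac{1}{-164} \right)} - 7634}{B{\left(209 \right)} + t{\left(b \right)}} = \frac{\left(- \frac{34}{3} - \frac{1}{-164}\right) - 7634}{-107 - -67} = \frac{\left(- \frac{34}{3} - - \frac{1}{164}\right) - 7634}{-107 + \left(-52 + 119\right)} = \frac{\left(- \frac{34}{3} + \frac{1}{164}\right) - 7634}{-107 + 67} = \frac{- \frac{5573}{492} - 7634}{-40} = \left(- \frac{3761501}{492}\right) \left(- \frac{1}{40}\right) = \frac{3761501}{19680}$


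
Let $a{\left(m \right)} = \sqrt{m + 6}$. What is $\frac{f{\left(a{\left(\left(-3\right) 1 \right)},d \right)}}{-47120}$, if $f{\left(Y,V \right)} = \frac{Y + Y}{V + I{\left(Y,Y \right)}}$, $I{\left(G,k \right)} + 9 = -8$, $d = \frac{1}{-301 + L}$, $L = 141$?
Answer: $\frac{4 \sqrt{3}}{1602669} \approx 4.3229 \cdot 10^{-6}$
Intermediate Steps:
$d = - \frac{1}{160}$ ($d = \frac{1}{-301 + 141} = \frac{1}{-160} = - \frac{1}{160} \approx -0.00625$)
$I{\left(G,k \right)} = -17$ ($I{\left(G,k \right)} = -9 - 8 = -17$)
$a{\left(m \right)} = \sqrt{6 + m}$
$f{\left(Y,V \right)} = \frac{2 Y}{-17 + V}$ ($f{\left(Y,V \right)} = \frac{Y + Y}{V - 17} = \frac{2 Y}{-17 + V}$)
$\frac{f{\left(a{\left(\left(-3\right) 1 \right)},d \right)}}{-47120} = \frac{2 \sqrt{6 - 3} \frac{1}{-17 - \frac{1}{160}}}{-47120} = \frac{2 \sqrt{6 - 3}}{- \frac{2721}{160}} \left(- \frac{1}{47120}\right) = 2 \sqrt{3} \left(- \frac{160}{2721}\right) \left(- \frac{1}{47120}\right) = - \frac{320 \sqrt{3}}{2721} \left(- \frac{1}{47120}\right) = \frac{4 \sqrt{3}}{1602669}$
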